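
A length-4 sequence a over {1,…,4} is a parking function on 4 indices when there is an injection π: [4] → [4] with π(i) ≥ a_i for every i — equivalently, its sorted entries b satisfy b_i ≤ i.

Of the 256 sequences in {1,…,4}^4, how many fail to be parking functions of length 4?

#PF = (5−4)·5^(4−1) = 1·125 = 125 (Pollak)
E.g. (4,3,4,4) → sorted (3,4,4,4): b_1=3>1, not a PF.
4^4 − 125 = 256 − 125 = 131

131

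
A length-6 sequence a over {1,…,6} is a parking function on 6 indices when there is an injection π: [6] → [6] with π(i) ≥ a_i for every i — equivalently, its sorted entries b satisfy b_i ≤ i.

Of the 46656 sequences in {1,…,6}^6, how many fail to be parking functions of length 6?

#PF = 1·7^5 = 1 · 16807 = 16807
E.g. (2,5,6,6,6,6) → sorted (2,5,6,6,6,6): b_1=2>1, not a PF.
So 46656 − 16807 = 29849 fail.

29849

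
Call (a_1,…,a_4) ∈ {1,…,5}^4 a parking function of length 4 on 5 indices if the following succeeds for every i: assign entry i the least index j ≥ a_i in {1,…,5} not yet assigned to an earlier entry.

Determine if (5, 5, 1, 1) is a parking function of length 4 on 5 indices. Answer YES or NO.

NO

Rearranged: b = (1, 1, 5, 5).
  b_1=1 ≤ 2
  b_2=1 ≤ 3
  b_3=5 > 4
  fails at i=3 ⇒ NO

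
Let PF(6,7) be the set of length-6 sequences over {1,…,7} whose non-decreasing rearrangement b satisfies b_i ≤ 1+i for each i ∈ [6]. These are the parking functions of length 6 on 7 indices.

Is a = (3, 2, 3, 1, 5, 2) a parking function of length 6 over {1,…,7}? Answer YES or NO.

YES

Rearranged: b = (1, 2, 2, 3, 3, 5).
  b_1=1 ≤ 2
  b_2=2 ≤ 3
  b_3=2 ≤ 4
  b_4=3 ≤ 5
  b_5=3 ≤ 6
  b_6=5 ≤ 7
All bounds hold ⇒ YES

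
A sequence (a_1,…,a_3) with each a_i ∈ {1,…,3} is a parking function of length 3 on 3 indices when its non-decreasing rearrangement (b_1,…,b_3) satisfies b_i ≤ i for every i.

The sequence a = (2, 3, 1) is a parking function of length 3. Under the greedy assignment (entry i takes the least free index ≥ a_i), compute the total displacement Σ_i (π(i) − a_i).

0

Σπ = 6 ({1..3} each once); Σa = 2+3+1 = 6; disp = 6−6 = 0.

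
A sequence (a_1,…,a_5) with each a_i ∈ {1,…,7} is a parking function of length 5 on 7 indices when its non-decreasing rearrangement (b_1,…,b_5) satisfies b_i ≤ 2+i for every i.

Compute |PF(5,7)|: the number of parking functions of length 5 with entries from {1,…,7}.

12288

#PF = (7+1−5)·(7+1)^{5−1} = 3·4096 = 12288 [KW]
Example (2,4,3,1,1) → sorted (1,1,2,3,4): b_i ≤ 2+i ∀i, a PF.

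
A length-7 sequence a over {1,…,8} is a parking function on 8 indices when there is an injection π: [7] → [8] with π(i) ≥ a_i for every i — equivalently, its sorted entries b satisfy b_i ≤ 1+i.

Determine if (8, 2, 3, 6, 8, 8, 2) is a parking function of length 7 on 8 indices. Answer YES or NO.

Rearranged: b = (2, 2, 3, 6, 8, 8, 8).
  b_1=2 ≤ 2
  b_2=2 ≤ 3
  b_3=3 ≤ 4
  b_4=6 > 5
  fails at i=4 ⇒ NO

NO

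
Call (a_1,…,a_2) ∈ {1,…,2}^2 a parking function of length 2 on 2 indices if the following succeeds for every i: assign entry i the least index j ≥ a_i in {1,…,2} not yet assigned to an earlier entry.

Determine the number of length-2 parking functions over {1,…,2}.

#PF = (2−2+1)·(2+1)^(2−1) = 1·3 = 3 (Pollak)
Check (2,1) → sorted (1,2): b_i ≤ i ∀i, a PF.

3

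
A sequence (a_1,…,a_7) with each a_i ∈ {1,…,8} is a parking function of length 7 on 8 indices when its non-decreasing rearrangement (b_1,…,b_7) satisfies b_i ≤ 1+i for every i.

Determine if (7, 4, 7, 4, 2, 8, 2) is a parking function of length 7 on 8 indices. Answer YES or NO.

NO

Sorted: b = (2, 2, 4, 4, 7, 7, 8).
  b_1=2 ≤ 2
  b_2=2 ≤ 3
  b_3=4 ≤ 4
  b_4=4 ≤ 5
  b_5=7 > 6
  fails at i=5 ⇒ NO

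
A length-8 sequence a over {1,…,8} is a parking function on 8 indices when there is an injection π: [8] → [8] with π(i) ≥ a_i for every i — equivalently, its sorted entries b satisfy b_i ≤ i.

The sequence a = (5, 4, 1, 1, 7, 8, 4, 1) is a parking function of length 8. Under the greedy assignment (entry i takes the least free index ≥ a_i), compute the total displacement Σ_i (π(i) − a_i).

5

Σπ = 36 ({1..8} each once); Σa = 5+4+1+1+7+8+4+1 = 31; disp = 36−31 = 5.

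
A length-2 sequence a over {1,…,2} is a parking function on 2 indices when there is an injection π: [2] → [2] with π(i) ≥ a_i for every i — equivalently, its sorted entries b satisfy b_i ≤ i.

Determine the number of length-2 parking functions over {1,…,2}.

3

|PF(2,2)| = (3−2)·3^(2−1) = 1·3 = 3 [KW]
Check (1,1) → sorted (1,1): b_i ≤ i ∀i, a PF.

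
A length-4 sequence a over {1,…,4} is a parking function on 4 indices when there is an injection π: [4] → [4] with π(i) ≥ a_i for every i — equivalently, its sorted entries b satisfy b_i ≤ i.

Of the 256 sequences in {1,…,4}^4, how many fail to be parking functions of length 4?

131

|PF| = (4+1−4)·(4+1)^{4−1} = 1×125 = 125 [KW]
Check (2,2,3,2) → sorted (2,2,2,3): b_1=2>1, not a PF.
4^4 − 125 = 256 − 125 = 131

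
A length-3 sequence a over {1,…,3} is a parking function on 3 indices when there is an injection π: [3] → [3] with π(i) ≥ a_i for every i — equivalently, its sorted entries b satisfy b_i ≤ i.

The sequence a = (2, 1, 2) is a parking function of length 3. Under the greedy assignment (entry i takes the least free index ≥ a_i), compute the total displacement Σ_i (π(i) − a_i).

1

Σπ = 3·4/2 = 6 (π permutes [3]); Σa = 2+1+2 = 5; disp = 6−5 = 1.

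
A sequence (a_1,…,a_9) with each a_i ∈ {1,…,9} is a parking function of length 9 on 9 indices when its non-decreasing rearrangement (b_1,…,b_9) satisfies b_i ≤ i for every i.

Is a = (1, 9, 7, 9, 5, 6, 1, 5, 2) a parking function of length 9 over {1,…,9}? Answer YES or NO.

NO

Order a: b = (1, 1, 2, 5, 5, 6, 7, 9, 9).
  b_1=1 ≤ 1
  b_2=1 ≤ 2
  b_3=2 ≤ 3
  b_4=5 > 4
  fails at i=4 ⇒ NO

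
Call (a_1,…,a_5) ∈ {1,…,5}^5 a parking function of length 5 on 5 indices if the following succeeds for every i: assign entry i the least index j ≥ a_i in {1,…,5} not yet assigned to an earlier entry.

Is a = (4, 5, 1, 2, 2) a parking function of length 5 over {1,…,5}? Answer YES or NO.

Sorted: b = (1, 2, 2, 4, 5).
  b_1=1 ≤ 1
  b_2=2 ≤ 2
  b_3=2 ≤ 3
  b_4=4 ≤ 4
  b_5=5 ≤ 5
All bounds hold ⇒ YES

YES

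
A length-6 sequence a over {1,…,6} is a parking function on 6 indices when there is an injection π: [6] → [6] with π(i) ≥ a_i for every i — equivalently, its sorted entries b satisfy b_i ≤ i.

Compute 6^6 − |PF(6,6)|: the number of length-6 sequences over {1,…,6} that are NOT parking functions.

29849

|PF(6,6)| = 1·7^5 = 1 · 16807 = 16807 [KW]
E.g. (1,4,5,4,6,4) → sorted (1,4,4,4,5,6): b_2=4>2, not a PF.
6^6 − 16807 = 46656 − 16807 = 29849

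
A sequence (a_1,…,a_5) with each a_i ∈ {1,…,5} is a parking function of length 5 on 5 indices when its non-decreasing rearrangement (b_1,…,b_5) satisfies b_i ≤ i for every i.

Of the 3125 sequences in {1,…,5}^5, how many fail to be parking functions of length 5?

|PF| = (5+1−5)·(5+1)^{5−1} = 1·1296 = 1296 (Pollak)
Example (4,5,4,4,5) → sorted (4,4,4,5,5): b_1=4>1, not a PF.
So 3125 − 1296 = 1829 fail.

1829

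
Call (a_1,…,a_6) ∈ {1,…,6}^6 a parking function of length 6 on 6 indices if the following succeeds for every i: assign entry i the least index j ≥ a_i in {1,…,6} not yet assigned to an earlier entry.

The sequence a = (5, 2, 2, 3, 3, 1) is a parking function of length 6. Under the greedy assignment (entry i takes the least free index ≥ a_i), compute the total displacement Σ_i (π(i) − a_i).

Σπ(i) = 1+…+6 = 21; Σa = 5+2+2+3+3+1 = 16; disp = 21−16 = 5.

5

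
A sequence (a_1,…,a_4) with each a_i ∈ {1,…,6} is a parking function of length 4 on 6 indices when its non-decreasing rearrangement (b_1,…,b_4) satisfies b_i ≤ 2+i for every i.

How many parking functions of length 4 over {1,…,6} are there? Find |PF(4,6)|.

1029

|PF(4,6)| = 3·7^3 = 3 · 343 = 1029
Example (4,5,4,2) → sorted (2,4,4,5): b_i ≤ 2+i ∀i, a PF.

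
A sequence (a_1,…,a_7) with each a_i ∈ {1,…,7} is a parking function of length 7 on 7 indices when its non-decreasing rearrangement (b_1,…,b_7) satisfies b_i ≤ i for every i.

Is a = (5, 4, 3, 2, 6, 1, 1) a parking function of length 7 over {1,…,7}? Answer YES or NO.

YES

Order a: b = (1, 1, 2, 3, 4, 5, 6).
  b_1=1 ≤ 1
  b_2=1 ≤ 2
  b_3=2 ≤ 3
  b_4=3 ≤ 4
  b_5=4 ≤ 5
  b_6=5 ≤ 6
  b_7=6 ≤ 7
All bounds hold ⇒ YES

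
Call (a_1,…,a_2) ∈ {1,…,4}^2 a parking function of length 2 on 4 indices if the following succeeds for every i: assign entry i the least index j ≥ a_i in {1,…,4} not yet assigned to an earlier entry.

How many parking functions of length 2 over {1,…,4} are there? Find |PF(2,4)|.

15

|PF| = (4+1−2)·(4+1)^{2−1} = 3·5 = 15 (Pollak)
Example (1,2) → sorted (1,2): b_i ≤ 2+i ∀i, a PF.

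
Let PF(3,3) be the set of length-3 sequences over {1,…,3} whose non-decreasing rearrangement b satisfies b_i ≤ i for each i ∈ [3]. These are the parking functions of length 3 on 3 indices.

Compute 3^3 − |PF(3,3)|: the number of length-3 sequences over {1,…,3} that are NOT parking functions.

Count = 1·4^2 = 1 · 16 = 16
Check (2,3,3) → sorted (2,3,3): b_1=2>1, not a PF.
So 27 − 16 = 11 fail.

11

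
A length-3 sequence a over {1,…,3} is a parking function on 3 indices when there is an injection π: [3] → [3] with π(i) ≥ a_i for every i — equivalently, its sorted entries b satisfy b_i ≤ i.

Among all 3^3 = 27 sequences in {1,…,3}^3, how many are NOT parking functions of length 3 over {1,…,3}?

11

#PF = (4−3)·4^(3−1) = 1×16 = 16 [KW]
Example (3,2,3) → sorted (2,3,3): b_1=2>1, not a PF.
3^3 − 16 = 27 − 16 = 11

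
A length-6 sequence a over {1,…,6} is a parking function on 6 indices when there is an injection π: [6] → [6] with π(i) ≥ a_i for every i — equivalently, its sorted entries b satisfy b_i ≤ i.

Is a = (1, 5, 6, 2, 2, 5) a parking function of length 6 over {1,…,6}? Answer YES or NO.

Rearranged: b = (1, 2, 2, 5, 5, 6).
  b_1=1 ≤ 1
  b_2=2 ≤ 2
  b_3=2 ≤ 3
  b_4=5 > 4
  fails at i=4 ⇒ NO

NO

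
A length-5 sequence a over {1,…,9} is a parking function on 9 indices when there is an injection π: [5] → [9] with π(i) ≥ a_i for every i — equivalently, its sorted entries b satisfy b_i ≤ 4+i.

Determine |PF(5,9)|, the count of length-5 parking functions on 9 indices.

50000

|PF(5,9)| = (9+1−5)·(9+1)^{5−1} = 5 · 10000 = 50000 (Konheim–Weiss)
One tuple (1,6,8,8,3) → sorted (1,3,6,8,8): b_i ≤ 4+i ∀i, a PF.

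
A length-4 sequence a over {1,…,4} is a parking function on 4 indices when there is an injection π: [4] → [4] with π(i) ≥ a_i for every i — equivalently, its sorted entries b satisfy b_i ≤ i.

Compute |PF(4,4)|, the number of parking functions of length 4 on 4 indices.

125

|PF(4,4)| = (4−4+1)·(4+1)^(4−1) = 1·125 = 125
One tuple (1,3,3,1) → sorted (1,1,3,3): b_i ≤ i ∀i, a PF.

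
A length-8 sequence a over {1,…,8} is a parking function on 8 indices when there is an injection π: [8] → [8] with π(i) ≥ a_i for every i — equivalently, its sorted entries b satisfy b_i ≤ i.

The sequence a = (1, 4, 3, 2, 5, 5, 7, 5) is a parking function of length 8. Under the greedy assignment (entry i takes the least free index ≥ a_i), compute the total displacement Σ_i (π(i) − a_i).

Σπ = 8·9/2 = 36 (π permutes [8]); Σa = 1+4+3+2+5+5+7+5 = 32; disp = 36−32 = 4.

4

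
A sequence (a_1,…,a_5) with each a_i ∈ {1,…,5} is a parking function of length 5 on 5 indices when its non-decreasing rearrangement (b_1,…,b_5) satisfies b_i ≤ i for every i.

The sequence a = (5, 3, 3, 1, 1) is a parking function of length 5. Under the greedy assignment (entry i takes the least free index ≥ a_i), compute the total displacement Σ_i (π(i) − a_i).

2

Σπ = 15 ({1..5} each once); Σa = 5+3+3+1+1 = 13; disp = 15−13 = 2.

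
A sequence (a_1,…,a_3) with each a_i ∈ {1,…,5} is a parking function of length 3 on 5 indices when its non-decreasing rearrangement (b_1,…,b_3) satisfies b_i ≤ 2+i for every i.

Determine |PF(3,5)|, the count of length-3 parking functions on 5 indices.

Count = 3·6^2 = 3 · 36 = 108 (Konheim–Weiss)
Check (2,4,3) → sorted (2,3,4): b_i ≤ 2+i ∀i, a PF.

108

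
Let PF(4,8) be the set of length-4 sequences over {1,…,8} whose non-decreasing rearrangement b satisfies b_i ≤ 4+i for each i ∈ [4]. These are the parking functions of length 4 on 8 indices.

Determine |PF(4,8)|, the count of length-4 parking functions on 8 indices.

|PF(4,8)| = (9−4)·9^(4−1) = 5 · 729 = 3645 (Pollak)
Check (2,3,4,3) → sorted (2,3,3,4): b_i ≤ 4+i ∀i, a PF.

3645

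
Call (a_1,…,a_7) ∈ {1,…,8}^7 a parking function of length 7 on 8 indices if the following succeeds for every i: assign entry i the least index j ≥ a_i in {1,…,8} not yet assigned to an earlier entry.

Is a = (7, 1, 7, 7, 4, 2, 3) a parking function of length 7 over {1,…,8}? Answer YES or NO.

NO

Sorted: b = (1, 2, 3, 4, 7, 7, 7).
  b_1=1 ≤ 2
  b_2=2 ≤ 3
  b_3=3 ≤ 4
  b_4=4 ≤ 5
  b_5=7 > 6
  fails at i=5 ⇒ NO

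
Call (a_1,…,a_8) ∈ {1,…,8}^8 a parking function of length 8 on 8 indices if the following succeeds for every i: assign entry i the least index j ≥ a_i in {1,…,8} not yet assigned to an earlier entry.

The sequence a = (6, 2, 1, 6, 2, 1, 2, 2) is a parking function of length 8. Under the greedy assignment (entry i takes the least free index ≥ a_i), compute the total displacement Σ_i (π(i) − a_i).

14

Σπ(i) = 1+…+8 = 36; Σa = 6+2+1+6+2+1+2+2 = 22; disp = 36−22 = 14.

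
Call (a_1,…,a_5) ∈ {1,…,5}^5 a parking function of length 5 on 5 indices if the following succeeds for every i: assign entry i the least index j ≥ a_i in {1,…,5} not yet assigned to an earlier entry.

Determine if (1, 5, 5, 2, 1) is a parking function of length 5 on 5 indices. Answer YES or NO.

Sorted: b = (1, 1, 2, 5, 5).
  b_1=1 ≤ 1
  b_2=1 ≤ 2
  b_3=2 ≤ 3
  b_4=5 > 4
  fails at i=4 ⇒ NO

NO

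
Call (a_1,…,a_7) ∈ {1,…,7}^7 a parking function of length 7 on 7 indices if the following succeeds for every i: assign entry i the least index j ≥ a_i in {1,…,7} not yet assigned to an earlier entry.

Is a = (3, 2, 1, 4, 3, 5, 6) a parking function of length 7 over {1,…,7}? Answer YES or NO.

YES

Sorted: b = (1, 2, 3, 3, 4, 5, 6).
  b_1=1 ≤ 1
  b_2=2 ≤ 2
  b_3=3 ≤ 3
  b_4=3 ≤ 4
  b_5=4 ≤ 5
  b_6=5 ≤ 6
  b_7=6 ≤ 7
All bounds hold ⇒ YES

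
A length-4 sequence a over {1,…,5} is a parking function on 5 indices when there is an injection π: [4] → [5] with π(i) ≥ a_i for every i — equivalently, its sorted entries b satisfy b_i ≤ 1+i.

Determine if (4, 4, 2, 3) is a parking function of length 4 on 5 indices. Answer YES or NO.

Order a: b = (2, 3, 4, 4).
  b_1=2 ≤ 2
  b_2=3 ≤ 3
  b_3=4 ≤ 4
  b_4=4 ≤ 5
All bounds hold ⇒ YES

YES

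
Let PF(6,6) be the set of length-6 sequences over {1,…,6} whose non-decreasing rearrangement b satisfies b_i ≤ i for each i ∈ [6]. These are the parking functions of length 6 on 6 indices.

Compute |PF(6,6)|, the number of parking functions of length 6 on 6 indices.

16807

|PF(6,6)| = 1·7^5 = 1·16807 = 16807 [KW]
One tuple (5,3,2,2,2,1) → sorted (1,2,2,2,3,5): b_i ≤ i ∀i, a PF.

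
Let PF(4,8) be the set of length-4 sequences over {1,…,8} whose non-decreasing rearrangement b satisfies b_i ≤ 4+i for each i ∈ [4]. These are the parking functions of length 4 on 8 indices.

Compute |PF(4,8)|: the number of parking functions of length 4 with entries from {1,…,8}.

Count = (8−4+1)·(8+1)^(4−1) = 5×729 = 3645 (Konheim–Weiss)
One tuple (2,6,8,6) → sorted (2,6,6,8): b_i ≤ 4+i ∀i, a PF.

3645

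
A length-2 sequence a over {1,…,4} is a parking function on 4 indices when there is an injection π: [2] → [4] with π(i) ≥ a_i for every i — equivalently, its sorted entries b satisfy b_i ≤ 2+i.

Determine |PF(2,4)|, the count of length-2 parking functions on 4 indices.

15

Count = (4+1−2)·(4+1)^{2−1} = 3·5 = 15 (Konheim–Weiss)
Check (2,4) → sorted (2,4): b_i ≤ 2+i ∀i, a PF.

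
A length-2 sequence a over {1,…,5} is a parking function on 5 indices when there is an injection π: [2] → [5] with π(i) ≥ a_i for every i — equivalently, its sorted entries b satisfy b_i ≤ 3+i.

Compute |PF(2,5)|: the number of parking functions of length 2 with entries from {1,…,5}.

|PF(2,5)| = (6−2)·6^(2−1) = 4·6 = 24 (Konheim–Weiss)
Check (2,3) → sorted (2,3): b_i ≤ 3+i ∀i, a PF.

24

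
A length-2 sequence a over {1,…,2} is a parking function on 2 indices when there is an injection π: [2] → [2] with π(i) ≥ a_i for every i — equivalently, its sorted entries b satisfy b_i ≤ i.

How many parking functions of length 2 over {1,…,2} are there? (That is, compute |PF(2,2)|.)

Count = (2−2+1)·(2+1)^(2−1) = 1 · 3 = 3
Example (1,1) → sorted (1,1): b_i ≤ i ∀i, a PF.

3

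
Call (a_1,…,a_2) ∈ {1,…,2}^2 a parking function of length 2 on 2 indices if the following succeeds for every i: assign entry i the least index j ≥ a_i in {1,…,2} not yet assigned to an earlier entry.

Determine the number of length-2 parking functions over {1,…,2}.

3

#PF = (2+1−2)·(2+1)^{2−1} = 1×3 = 3
E.g. (1,1) → sorted (1,1): b_i ≤ i ∀i, a PF.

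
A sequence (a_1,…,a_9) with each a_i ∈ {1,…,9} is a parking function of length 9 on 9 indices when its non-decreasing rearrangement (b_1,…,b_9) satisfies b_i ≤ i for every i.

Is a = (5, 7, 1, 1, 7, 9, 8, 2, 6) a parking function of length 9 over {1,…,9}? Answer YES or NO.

Order a: b = (1, 1, 2, 5, 6, 7, 7, 8, 9).
  b_1=1 ≤ 1
  b_2=1 ≤ 2
  b_3=2 ≤ 3
  b_4=5 > 4
  fails at i=4 ⇒ NO

NO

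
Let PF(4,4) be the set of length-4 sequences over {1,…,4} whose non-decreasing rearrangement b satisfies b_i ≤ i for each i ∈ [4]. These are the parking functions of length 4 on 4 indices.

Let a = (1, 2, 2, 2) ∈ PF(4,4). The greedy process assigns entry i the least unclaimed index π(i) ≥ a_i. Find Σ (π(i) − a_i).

3

Σπ = 4·5/2 = 10 (π permutes [4]); Σa = 1+2+2+2 = 7; disp = 10−7 = 3.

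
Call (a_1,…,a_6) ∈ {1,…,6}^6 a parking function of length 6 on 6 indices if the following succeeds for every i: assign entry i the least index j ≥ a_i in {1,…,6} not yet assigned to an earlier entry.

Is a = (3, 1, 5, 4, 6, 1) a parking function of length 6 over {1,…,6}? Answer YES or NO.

YES

Order a: b = (1, 1, 3, 4, 5, 6).
  b_1=1 ≤ 1
  b_2=1 ≤ 2
  b_3=3 ≤ 3
  b_4=4 ≤ 4
  b_5=5 ≤ 5
  b_6=6 ≤ 6
All bounds hold ⇒ YES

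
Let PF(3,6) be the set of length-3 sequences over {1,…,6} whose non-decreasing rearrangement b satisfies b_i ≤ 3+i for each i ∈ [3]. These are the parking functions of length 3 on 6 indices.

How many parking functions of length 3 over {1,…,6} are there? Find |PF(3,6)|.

#PF = (7−3)·7^(3−1) = 4·49 = 196
Check (2,4,2) → sorted (2,2,4): b_i ≤ 3+i ∀i, a PF.

196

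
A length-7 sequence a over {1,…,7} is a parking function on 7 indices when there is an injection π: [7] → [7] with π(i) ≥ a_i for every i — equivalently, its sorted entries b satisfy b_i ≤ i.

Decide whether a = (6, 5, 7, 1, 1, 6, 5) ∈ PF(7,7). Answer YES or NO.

NO

Order a: b = (1, 1, 5, 5, 6, 6, 7).
  b_1=1 ≤ 1
  b_2=1 ≤ 2
  b_3=5 > 3
  fails at i=3 ⇒ NO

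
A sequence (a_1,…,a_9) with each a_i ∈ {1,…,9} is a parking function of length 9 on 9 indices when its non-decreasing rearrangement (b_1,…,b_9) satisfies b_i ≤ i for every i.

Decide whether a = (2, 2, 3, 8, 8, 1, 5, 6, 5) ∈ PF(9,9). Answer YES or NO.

YES

Order a: b = (1, 2, 2, 3, 5, 5, 6, 8, 8).
  b_1=1 ≤ 1
  b_2=2 ≤ 2
  b_3=2 ≤ 3
  b_4=3 ≤ 4
  b_5=5 ≤ 5
  b_6=5 ≤ 6
  b_7=6 ≤ 7
  b_8=8 ≤ 8
  b_9=8 ≤ 9
All bounds hold ⇒ YES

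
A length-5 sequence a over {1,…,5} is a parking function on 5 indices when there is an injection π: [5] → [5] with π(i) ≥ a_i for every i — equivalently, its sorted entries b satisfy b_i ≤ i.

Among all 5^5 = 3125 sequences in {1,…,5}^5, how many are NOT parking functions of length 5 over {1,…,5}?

Count = (5+1−5)·(5+1)^{5−1} = 1·1296 = 1296 [KW]
One tuple (5,4,5,3,5) → sorted (3,4,5,5,5): b_1=3>1, not a PF.
So 3125 − 1296 = 1829 fail.

1829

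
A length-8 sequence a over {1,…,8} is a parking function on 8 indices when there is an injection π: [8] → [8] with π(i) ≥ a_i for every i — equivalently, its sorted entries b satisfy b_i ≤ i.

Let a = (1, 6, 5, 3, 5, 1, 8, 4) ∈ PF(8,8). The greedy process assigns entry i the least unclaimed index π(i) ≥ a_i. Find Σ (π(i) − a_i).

3

Σπ(i) = 1+…+8 = 36; Σa = 1+6+5+3+5+1+8+4 = 33; disp = 36−33 = 3.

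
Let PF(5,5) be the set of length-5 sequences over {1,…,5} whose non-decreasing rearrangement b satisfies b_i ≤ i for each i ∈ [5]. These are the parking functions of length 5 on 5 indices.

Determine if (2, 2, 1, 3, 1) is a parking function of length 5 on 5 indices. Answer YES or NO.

YES

Rearranged: b = (1, 1, 2, 2, 3).
  b_1=1 ≤ 1
  b_2=1 ≤ 2
  b_3=2 ≤ 3
  b_4=2 ≤ 4
  b_5=3 ≤ 5
All bounds hold ⇒ YES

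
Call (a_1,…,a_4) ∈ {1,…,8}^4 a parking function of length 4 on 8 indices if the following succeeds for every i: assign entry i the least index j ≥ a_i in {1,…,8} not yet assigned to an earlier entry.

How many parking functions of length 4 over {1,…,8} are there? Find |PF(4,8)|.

#PF = 5·9^3 = 5 · 729 = 3645 (Konheim–Weiss)
One tuple (3,5,6,1) → sorted (1,3,5,6): b_i ≤ 4+i ∀i, a PF.

3645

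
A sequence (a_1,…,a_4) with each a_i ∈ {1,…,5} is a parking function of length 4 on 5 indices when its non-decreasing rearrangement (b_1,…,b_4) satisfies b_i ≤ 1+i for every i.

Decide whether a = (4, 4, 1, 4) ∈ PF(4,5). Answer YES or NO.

Rearranged: b = (1, 4, 4, 4).
  b_1=1 ≤ 2
  b_2=4 > 3
  fails at i=2 ⇒ NO

NO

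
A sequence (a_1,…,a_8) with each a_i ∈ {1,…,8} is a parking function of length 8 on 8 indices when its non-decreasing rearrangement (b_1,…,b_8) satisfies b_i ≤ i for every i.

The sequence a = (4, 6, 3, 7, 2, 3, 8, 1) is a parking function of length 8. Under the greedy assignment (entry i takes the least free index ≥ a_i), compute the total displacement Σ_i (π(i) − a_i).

2

Σπ(i) = 1+…+8 = 36; Σa = 4+6+3+7+2+3+8+1 = 34; disp = 36−34 = 2.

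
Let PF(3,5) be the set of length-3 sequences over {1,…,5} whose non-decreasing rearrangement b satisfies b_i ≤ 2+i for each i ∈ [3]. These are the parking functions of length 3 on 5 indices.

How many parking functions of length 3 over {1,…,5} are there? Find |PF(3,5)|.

108

|PF(3,5)| = (5+1−3)·(5+1)^{3−1} = 3 · 36 = 108 (Konheim–Weiss)
Check (2,2,3) → sorted (2,2,3): b_i ≤ 2+i ∀i, a PF.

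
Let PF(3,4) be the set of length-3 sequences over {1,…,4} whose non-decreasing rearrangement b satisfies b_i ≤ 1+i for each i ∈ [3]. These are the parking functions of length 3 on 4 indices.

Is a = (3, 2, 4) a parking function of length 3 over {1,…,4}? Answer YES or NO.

YES

Sorted: b = (2, 3, 4).
  b_1=2 ≤ 2
  b_2=3 ≤ 3
  b_3=4 ≤ 4
All bounds hold ⇒ YES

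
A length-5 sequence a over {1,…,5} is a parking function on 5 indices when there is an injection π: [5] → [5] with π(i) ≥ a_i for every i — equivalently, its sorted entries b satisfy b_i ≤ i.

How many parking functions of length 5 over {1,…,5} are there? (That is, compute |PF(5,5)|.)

#PF = (6−5)·6^(5−1) = 1 · 1296 = 1296
E.g. (3,2,3,2,1) → sorted (1,2,2,3,3): b_i ≤ i ∀i, a PF.

1296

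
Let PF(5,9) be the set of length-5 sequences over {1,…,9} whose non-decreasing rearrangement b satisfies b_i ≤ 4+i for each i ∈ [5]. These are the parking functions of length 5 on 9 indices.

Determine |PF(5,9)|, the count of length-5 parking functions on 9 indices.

|PF| = (9−5+1)·(9+1)^(5−1) = 5×10000 = 50000 (Konheim–Weiss)
One tuple (1,9,8,1,1) → sorted (1,1,1,8,9): b_i ≤ 4+i ∀i, a PF.

50000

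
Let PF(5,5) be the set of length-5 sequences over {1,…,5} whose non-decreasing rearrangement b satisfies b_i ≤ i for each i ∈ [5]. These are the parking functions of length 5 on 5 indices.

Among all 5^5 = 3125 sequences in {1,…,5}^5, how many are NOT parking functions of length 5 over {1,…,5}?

|PF| = (6−5)·6^(5−1) = 1·1296 = 1296 [KW]
Example (4,2,5,4,4) → sorted (2,4,4,4,5): b_1=2>1, not a PF.
So 3125 − 1296 = 1829 fail.

1829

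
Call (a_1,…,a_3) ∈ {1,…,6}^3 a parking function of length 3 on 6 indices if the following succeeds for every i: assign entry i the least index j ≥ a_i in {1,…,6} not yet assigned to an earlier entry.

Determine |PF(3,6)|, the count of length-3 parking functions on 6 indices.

196

|PF(3,6)| = (7−3)·7^(3−1) = 4×49 = 196 [KW]
Example (6,4,5) → sorted (4,5,6): b_i ≤ 3+i ∀i, a PF.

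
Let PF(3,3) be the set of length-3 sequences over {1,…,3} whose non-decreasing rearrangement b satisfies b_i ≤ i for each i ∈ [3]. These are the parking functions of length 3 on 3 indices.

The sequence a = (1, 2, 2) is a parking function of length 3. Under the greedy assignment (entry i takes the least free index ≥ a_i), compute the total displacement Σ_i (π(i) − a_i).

1

Σπ = 3·4/2 = 6 (π permutes [3]); Σa = 1+2+2 = 5; disp = 6−5 = 1.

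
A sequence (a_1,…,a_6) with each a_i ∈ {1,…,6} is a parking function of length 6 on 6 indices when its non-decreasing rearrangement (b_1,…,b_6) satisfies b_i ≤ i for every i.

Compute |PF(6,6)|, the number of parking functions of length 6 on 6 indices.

16807

|PF(6,6)| = (6+1−6)·(6+1)^{6−1} = 1·16807 = 16807
E.g. (1,1,2,2,3,2) → sorted (1,1,2,2,2,3): b_i ≤ i ∀i, a PF.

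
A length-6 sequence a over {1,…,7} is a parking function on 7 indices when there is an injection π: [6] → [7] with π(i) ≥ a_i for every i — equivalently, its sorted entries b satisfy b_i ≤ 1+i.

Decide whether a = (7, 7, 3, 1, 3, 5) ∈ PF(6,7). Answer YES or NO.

NO

Sorted: b = (1, 3, 3, 5, 7, 7).
  b_1=1 ≤ 2
  b_2=3 ≤ 3
  b_3=3 ≤ 4
  b_4=5 ≤ 5
  b_5=7 > 6
  fails at i=5 ⇒ NO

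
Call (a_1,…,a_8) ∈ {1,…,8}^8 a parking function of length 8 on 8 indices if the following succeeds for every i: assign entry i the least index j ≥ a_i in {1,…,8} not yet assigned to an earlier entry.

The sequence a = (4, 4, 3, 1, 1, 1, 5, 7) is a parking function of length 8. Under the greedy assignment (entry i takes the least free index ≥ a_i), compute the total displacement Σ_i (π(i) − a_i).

10

Σπ = 36 ({1..8} each once); Σa = 4+4+3+1+1+1+5+7 = 26; disp = 36−26 = 10.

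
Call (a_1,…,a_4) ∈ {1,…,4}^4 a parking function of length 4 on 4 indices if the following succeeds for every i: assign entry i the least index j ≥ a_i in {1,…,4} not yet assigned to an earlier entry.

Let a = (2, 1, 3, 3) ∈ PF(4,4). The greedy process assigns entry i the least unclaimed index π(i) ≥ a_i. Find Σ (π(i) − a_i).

1

Σπ(i) = 1+…+4 = 10; Σa = 2+1+3+3 = 9; disp = 10−9 = 1.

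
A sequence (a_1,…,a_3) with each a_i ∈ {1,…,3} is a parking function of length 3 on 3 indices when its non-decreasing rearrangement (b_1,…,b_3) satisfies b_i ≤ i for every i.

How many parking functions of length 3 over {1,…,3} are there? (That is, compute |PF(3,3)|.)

16

Count = 1·4^2 = 1 · 16 = 16 [KW]
Check (1,3,2) → sorted (1,2,3): b_i ≤ i ∀i, a PF.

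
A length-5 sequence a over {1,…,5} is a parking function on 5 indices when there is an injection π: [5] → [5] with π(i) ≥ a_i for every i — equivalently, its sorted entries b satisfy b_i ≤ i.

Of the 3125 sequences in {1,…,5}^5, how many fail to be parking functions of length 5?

|PF| = 1·6^4 = 1·1296 = 1296
Check (4,2,5,4,5) → sorted (2,4,4,5,5): b_1=2>1, not a PF.
Total 3125; non-PF = 3125−1296 = 1829

1829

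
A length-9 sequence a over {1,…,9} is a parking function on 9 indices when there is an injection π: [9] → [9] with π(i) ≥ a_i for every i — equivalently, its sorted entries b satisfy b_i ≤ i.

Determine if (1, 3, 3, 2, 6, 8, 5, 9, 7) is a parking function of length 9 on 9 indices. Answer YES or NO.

Sorted: b = (1, 2, 3, 3, 5, 6, 7, 8, 9).
  b_1=1 ≤ 1
  b_2=2 ≤ 2
  b_3=3 ≤ 3
  b_4=3 ≤ 4
  b_5=5 ≤ 5
  b_6=6 ≤ 6
  b_7=7 ≤ 7
  b_8=8 ≤ 8
  b_9=9 ≤ 9
All bounds hold ⇒ YES

YES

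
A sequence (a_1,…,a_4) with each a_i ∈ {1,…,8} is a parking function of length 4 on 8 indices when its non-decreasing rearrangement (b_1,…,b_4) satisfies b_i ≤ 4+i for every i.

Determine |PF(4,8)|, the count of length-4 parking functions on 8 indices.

3645

#PF = (9−4)·9^(4−1) = 5×729 = 3645
Example (7,6,3,2) → sorted (2,3,6,7): b_i ≤ 4+i ∀i, a PF.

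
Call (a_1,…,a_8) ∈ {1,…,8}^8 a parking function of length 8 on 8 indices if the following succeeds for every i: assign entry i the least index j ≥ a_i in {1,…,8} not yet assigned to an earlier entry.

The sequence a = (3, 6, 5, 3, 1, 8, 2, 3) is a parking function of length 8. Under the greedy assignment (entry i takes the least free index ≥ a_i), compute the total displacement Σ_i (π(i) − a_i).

5

Σπ = 8·9/2 = 36 (π permutes [8]); Σa = 3+6+5+3+1+8+2+3 = 31; disp = 36−31 = 5.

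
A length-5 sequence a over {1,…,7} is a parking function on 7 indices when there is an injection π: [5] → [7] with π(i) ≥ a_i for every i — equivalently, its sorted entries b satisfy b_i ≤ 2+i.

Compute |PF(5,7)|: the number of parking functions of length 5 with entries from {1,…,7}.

Count = (7+1−5)·(7+1)^{5−1} = 3 · 4096 = 12288 (Konheim–Weiss)
Example (1,2,3,5,5) → sorted (1,2,3,5,5): b_i ≤ 2+i ∀i, a PF.

12288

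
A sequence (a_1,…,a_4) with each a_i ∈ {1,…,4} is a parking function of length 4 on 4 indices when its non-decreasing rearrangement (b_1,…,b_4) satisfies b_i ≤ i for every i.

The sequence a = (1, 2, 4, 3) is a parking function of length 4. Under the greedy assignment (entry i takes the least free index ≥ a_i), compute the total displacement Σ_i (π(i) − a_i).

Σπ = 4·5/2 = 10 (π permutes [4]); Σa = 1+2+4+3 = 10; disp = 10−10 = 0.

0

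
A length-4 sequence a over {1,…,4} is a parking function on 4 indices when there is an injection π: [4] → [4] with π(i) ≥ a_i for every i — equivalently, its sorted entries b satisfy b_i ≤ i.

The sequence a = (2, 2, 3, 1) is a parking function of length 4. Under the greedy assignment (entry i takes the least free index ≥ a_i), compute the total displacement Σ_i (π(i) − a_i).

2

Σπ = 4·5/2 = 10 (π permutes [4]); Σa = 2+2+3+1 = 8; disp = 10−8 = 2.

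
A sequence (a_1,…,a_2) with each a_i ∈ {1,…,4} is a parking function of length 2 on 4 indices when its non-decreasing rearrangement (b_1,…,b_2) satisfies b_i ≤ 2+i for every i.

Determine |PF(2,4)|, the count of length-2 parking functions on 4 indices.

|PF(2,4)| = 3·5^1 = 3×5 = 15 (Pollak)
Example (2,3) → sorted (2,3): b_i ≤ 2+i ∀i, a PF.

15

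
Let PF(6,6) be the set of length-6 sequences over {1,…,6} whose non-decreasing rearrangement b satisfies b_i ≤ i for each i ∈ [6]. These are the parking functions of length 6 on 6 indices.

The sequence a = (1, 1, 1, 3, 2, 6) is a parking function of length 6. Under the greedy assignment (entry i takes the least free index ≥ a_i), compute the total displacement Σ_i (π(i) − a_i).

7

Σπ = 21 ({1..6} each once); Σa = 1+1+1+3+2+6 = 14; disp = 21−14 = 7.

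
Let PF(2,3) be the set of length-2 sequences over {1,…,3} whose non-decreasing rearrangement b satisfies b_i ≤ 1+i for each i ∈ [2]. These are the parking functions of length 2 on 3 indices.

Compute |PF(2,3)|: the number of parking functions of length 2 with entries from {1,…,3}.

8

|PF| = (3+1−2)·(3+1)^{2−1} = 2 · 4 = 8
Check (2,2) → sorted (2,2): b_i ≤ 1+i ∀i, a PF.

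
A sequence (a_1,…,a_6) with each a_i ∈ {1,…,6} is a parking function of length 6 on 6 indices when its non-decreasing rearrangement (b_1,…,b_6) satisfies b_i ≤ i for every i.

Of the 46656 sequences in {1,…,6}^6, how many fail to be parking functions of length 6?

|PF(6,6)| = 1·7^5 = 1·16807 = 16807 (Pollak)
One tuple (6,5,5,4,4,4) → sorted (4,4,4,5,5,6): b_1=4>1, not a PF.
6^6 − 16807 = 46656 − 16807 = 29849

29849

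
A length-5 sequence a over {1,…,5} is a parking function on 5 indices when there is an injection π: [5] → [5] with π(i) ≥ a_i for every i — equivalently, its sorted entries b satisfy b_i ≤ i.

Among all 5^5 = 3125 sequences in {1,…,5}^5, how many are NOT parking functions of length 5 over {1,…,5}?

1829

Count = 1·6^4 = 1·1296 = 1296 [KW]
One tuple (4,3,2,2,4) → sorted (2,2,3,4,4): b_1=2>1, not a PF.
Total 3125; non-PF = 3125−1296 = 1829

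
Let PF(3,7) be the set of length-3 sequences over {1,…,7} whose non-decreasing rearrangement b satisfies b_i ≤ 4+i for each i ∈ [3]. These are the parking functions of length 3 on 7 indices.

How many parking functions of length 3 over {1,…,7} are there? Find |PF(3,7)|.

320

|PF| = 5·8^2 = 5 · 64 = 320 [KW]
Example (7,5,5) → sorted (5,5,7): b_i ≤ 4+i ∀i, a PF.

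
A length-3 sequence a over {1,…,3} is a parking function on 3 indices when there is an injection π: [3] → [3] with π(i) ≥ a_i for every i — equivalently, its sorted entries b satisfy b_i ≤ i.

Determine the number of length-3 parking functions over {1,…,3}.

16

#PF = (3+1−3)·(3+1)^{3−1} = 1 · 16 = 16 (Pollak)
E.g. (3,2,1) → sorted (1,2,3): b_i ≤ i ∀i, a PF.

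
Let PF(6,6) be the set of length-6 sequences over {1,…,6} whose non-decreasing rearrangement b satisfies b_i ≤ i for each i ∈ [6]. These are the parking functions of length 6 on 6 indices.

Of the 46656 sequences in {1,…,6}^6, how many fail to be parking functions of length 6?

#PF = (7−6)·7^(6−1) = 1·16807 = 16807 [KW]
One tuple (6,6,5,1,5,5) → sorted (1,5,5,5,6,6): b_2=5>2, not a PF.
6^6 − 16807 = 46656 − 16807 = 29849

29849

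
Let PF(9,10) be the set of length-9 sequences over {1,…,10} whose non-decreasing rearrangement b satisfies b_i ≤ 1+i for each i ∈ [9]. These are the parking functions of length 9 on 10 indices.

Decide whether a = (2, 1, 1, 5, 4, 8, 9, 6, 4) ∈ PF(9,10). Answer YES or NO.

Order a: b = (1, 1, 2, 4, 4, 5, 6, 8, 9).
  b_1=1 ≤ 2
  b_2=1 ≤ 3
  b_3=2 ≤ 4
  b_4=4 ≤ 5
  b_5=4 ≤ 6
  b_6=5 ≤ 7
  b_7=6 ≤ 8
  b_8=8 ≤ 9
  b_9=9 ≤ 10
All bounds hold ⇒ YES

YES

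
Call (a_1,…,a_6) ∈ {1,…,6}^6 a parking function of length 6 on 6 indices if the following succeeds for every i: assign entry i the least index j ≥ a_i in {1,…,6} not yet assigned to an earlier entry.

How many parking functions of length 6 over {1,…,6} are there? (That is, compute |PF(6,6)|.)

|PF(6,6)| = (6+1−6)·(6+1)^{6−1} = 1×16807 = 16807 (Pollak)
Check (6,1,4,1,4,3) → sorted (1,1,3,4,4,6): b_i ≤ i ∀i, a PF.

16807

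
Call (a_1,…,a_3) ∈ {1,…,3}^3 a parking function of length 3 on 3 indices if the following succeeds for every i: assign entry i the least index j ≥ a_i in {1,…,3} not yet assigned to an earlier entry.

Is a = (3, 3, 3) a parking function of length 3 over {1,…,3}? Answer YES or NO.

NO

Order a: b = (3, 3, 3).
  b_1=3 > 1
  fails at i=1 ⇒ NO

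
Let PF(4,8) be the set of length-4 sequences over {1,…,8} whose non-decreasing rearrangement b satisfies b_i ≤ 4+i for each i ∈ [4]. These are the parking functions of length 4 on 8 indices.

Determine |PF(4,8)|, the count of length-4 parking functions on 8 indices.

|PF| = 5·9^3 = 5·729 = 3645
E.g. (2,7,6,6) → sorted (2,6,6,7): b_i ≤ 4+i ∀i, a PF.

3645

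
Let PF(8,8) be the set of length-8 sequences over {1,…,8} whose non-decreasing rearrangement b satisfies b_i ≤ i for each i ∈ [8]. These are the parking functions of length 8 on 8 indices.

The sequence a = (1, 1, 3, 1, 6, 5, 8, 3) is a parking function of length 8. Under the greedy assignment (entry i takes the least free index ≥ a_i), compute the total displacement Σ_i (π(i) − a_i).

Σπ = 36 ({1..8} each once); Σa = 1+1+3+1+6+5+8+3 = 28; disp = 36−28 = 8.

8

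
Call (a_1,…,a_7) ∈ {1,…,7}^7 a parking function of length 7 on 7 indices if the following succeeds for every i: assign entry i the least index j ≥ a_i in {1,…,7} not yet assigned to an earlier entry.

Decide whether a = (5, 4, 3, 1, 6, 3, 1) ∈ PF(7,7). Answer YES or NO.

Rearranged: b = (1, 1, 3, 3, 4, 5, 6).
  b_1=1 ≤ 1
  b_2=1 ≤ 2
  b_3=3 ≤ 3
  b_4=3 ≤ 4
  b_5=4 ≤ 5
  b_6=5 ≤ 6
  b_7=6 ≤ 7
All bounds hold ⇒ YES

YES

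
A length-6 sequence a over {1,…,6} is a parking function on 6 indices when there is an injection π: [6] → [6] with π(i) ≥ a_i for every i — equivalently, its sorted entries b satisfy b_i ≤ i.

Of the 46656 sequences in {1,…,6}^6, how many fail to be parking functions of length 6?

|PF| = (6−6+1)·(6+1)^(6−1) = 1×16807 = 16807
E.g. (3,3,2,6,3,6) → sorted (2,3,3,3,6,6): b_1=2>1, not a PF.
6^6 − 16807 = 46656 − 16807 = 29849

29849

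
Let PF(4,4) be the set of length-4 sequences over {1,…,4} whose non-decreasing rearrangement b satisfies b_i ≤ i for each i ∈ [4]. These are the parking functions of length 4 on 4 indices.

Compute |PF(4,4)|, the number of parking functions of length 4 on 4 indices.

Count = (5−4)·5^(4−1) = 1·125 = 125
One tuple (1,4,2,3) → sorted (1,2,3,4): b_i ≤ i ∀i, a PF.

125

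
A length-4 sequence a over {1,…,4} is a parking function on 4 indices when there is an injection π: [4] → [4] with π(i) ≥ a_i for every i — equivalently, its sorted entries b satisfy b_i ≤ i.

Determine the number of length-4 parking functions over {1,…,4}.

125

Count = (5−4)·5^(4−1) = 1 · 125 = 125 (Konheim–Weiss)
Example (3,1,2,4) → sorted (1,2,3,4): b_i ≤ i ∀i, a PF.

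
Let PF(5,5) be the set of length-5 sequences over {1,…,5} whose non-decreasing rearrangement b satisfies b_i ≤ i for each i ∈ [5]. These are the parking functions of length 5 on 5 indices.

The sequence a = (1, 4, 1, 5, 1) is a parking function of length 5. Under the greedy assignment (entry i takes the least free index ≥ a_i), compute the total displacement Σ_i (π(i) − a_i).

3

Σπ(i) = 1+…+5 = 15; Σa = 1+4+1+5+1 = 12; disp = 15−12 = 3.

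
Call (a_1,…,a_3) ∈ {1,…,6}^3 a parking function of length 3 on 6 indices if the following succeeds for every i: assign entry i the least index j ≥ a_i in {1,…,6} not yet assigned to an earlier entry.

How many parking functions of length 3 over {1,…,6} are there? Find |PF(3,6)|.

|PF(3,6)| = (6+1−3)·(6+1)^{3−1} = 4×49 = 196 (Pollak)
E.g. (4,3,2) → sorted (2,3,4): b_i ≤ 3+i ∀i, a PF.

196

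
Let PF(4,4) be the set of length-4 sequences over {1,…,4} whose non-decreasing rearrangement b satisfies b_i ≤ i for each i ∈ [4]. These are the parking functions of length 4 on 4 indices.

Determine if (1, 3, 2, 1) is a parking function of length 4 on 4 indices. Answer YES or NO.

Rearranged: b = (1, 1, 2, 3).
  b_1=1 ≤ 1
  b_2=1 ≤ 2
  b_3=2 ≤ 3
  b_4=3 ≤ 4
All bounds hold ⇒ YES

YES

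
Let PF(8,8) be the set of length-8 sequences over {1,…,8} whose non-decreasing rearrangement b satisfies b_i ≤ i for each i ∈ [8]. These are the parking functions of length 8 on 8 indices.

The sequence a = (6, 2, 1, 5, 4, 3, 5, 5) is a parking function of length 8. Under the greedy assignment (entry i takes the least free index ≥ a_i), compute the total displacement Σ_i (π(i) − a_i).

Σπ = 36 ({1..8} each once); Σa = 6+2+1+5+4+3+5+5 = 31; disp = 36−31 = 5.

5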